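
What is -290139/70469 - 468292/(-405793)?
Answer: -84736306279/28595826917 ≈ -2.9632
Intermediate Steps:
-290139/70469 - 468292/(-405793) = -290139*1/70469 - 468292*(-1/405793) = -290139/70469 + 468292/405793 = -84736306279/28595826917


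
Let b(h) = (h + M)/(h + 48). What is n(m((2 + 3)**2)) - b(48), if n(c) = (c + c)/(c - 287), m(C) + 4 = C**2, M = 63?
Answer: 13693/5344 ≈ 2.5623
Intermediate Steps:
b(h) = (63 + h)/(48 + h) (b(h) = (h + 63)/(h + 48) = (63 + h)/(48 + h))
m(C) = -4 + C**2
n(c) = 2*c/(-287 + c) (n(c) = (2*c)/(-287 + c) = 2*c/(-287 + c))
n(m((2 + 3)**2)) - b(48) = 2*(-4 + ((2 + 3)**2)**2)/(-287 + (-4 + ((2 + 3)**2)**2)) - (63 + 48)/(48 + 48) = 2*(-4 + (5**2)**2)/(-287 + (-4 + (5**2)**2)) - 111/96 = 2*(-4 + 25**2)/(-287 + (-4 + 25**2)) - 111/96 = 2*(-4 + 625)/(-287 + (-4 + 625)) - 1*37/32 = 2*621/(-287 + 621) - 37/32 = 2*621/334 - 37/32 = 2*621*(1/334) - 37/32 = 621/167 - 37/32 = 13693/5344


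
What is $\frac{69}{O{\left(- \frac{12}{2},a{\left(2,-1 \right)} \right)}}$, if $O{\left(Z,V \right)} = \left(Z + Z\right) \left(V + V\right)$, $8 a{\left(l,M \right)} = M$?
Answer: $23$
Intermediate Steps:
$a{\left(l,M \right)} = \frac{M}{8}$
$O{\left(Z,V \right)} = 4 V Z$ ($O{\left(Z,V \right)} = 2 Z 2 V = 4 V Z$)
$\frac{69}{O{\left(- \frac{12}{2},a{\left(2,-1 \right)} \right)}} = \frac{69}{4 \cdot \frac{1}{8} \left(-1\right) \left(- \frac{12}{2}\right)} = \frac{69}{4 \left(- \frac{1}{8}\right) \left(\left(-12\right) \frac{1}{2}\right)} = \frac{69}{4 \left(- \frac{1}{8}\right) \left(-6\right)} = \frac{69}{3} = 69 \cdot \frac{1}{3} = 23$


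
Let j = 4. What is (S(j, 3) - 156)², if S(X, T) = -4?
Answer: 25600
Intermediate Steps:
(S(j, 3) - 156)² = (-4 - 156)² = (-160)² = 25600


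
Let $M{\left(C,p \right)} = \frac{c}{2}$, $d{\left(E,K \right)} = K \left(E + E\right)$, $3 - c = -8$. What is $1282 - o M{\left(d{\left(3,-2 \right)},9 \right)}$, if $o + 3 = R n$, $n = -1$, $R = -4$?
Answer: $\frac{2553}{2} \approx 1276.5$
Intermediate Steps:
$o = 1$ ($o = -3 - -4 = -3 + 4 = 1$)
$c = 11$ ($c = 3 - -8 = 3 + 8 = 11$)
$d{\left(E,K \right)} = 2 E K$ ($d{\left(E,K \right)} = K 2 E = 2 E K$)
$M{\left(C,p \right)} = \frac{11}{2}$
$1282 - o M{\left(d{\left(3,-2 \right)},9 \right)} = 1282 - 1 \cdot \frac{11}{2} = 1282 - \frac{11}{2} = \frac{2553}{2}$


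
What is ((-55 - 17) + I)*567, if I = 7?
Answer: -36855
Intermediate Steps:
((-55 - 17) + I)*567 = ((-55 - 17) + 7)*567 = (-72 + 7)*567 = -65*567 = -36855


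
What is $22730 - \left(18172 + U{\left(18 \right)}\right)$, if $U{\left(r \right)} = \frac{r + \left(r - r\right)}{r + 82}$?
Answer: $\frac{227891}{50} \approx 4557.8$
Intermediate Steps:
$U{\left(r \right)} = \frac{r}{82 + r}$ ($U{\left(r \right)} = \frac{r + 0}{82 + r} = \frac{r}{82 + r}$)
$22730 - \left(18172 + U{\left(18 \right)}\right) = 22730 - \left(18172 + \frac{18}{82 + 18}\right) = 22730 - \left(18172 + \frac{18}{100}\right) = 22730 - \left(18172 + 18 \cdot \frac{1}{100}\right) = 22730 - \left(18172 + \frac{9}{50}\right) = 22730 - \frac{908609}{50} = \frac{227891}{50}$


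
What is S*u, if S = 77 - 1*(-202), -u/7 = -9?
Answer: 17577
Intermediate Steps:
u = 63 (u = -7*(-9) = 63)
S = 279 (S = 77 + 202 = 279)
S*u = 279*63 = 17577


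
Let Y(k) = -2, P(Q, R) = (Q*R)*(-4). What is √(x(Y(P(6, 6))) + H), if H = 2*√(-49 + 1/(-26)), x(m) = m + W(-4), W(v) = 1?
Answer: √(-169 + 65*I*√1326)/13 ≈ 2.5535 + 2.7424*I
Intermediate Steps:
P(Q, R) = -4*Q*R
x(m) = 1 + m (x(m) = m + 1 = 1 + m)
H = 5*I*√1326/13 (H = 2*√(-49 - 1/26) = 2*√(-1275/26) = 2*(5*I*√1326/26) = 5*I*√1326/13 ≈ 14.005*I)
√(x(Y(P(6, 6))) + H) = √((1 - 2) + 5*I*√1326/13) = √(-1 + 5*I*√1326/13)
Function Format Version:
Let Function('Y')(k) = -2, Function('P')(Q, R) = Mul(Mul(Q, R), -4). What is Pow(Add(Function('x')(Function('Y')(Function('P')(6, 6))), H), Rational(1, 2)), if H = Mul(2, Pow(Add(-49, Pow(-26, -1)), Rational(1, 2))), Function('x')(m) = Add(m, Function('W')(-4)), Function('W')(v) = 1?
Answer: Mul(Rational(1, 13), Pow(Add(-169, Mul(65, I, Pow(1326, Rational(1, 2)))), Rational(1, 2))) ≈ Add(2.5535, Mul(2.7424, I))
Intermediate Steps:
Function('P')(Q, R) = Mul(-4, Q, R)
Function('x')(m) = Add(1, m) (Function('x')(m) = Add(m, 1) = Add(1, m))
H = Mul(Rational(5, 13), I, Pow(1326, Rational(1, 2))) (H = Mul(2, Pow(Add(-49, Rational(-1, 26)), Rational(1, 2))) = Mul(2, Pow(Rational(-1275, 26), Rational(1, 2))) = Mul(2, Mul(Rational(5, 26), I, Pow(1326, Rational(1, 2)))) = Mul(Rational(5, 13), I, Pow(1326, Rational(1, 2))) ≈ Mul(14.005, I))
Pow(Add(Function('x')(Function('Y')(Function('P')(6, 6))), H), Rational(1, 2)) = Pow(Add(Add(1, -2), Mul(Rational(5, 13), I, Pow(1326, Rational(1, 2)))), Rational(1, 2)) = Pow(Add(-1, Mul(Rational(5, 13), I, Pow(1326, Rational(1, 2)))), Rational(1, 2))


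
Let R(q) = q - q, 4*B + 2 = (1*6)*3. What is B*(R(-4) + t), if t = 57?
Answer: 228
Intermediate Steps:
B = 4 (B = -½ + ((1*6)*3)/4 = -½ + (6*3)/4 = -½ + (¼)*18 = -½ + 9/2 = 4)
R(q) = 0
B*(R(-4) + t) = 4*(0 + 57) = 4*57 = 228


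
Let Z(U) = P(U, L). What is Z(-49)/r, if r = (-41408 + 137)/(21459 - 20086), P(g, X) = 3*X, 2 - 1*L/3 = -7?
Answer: -37071/13757 ≈ -2.6947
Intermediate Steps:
L = 27 (L = 6 - 3*(-7) = 6 + 21 = 27)
r = -41271/1373 ≈ -30.059
Z(U) = 81 (Z(U) = 3*27 = 81)
Z(-49)/r = 81/(-41271/1373) = 81*(-1373/41271) = -37071/13757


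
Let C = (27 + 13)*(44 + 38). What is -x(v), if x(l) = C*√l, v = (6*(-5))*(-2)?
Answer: -6560*√15 ≈ -25407.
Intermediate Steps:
C = 3280 (C = 40*82 = 3280)
v = 60 (v = -30*(-2) = 60)
x(l) = 3280*√l
-x(v) = -3280*√60 = -3280*2*√15 = -6560*√15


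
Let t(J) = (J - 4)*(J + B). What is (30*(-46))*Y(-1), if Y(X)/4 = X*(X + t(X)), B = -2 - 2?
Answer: 132480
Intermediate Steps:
B = -4
t(J) = (-4 + J)² (t(J) = (J - 4)*(J - 4) = (-4 + J)*(-4 + J) = (-4 + J)²)
Y(X) = 4*X*(16 + X² - 7*X) (Y(X) = 4*(X*(X + (16 + X² - 8*X))) = 4*(X*(16 + X² - 7*X)) = 4*X*(16 + X² - 7*X))
(30*(-46))*Y(-1) = (30*(-46))*(4*(-1)*(16 + (-1)² - 7*(-1))) = -5520*(-1)*(16 + 1 + 7) = -5520*(-1)*24 = -1380*(-96) = 132480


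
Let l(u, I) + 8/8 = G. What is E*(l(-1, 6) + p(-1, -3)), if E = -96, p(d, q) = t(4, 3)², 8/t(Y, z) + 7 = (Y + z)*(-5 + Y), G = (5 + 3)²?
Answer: -297888/49 ≈ -6079.3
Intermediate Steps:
G = 64 (G = 8² = 64)
l(u, I) = 63 (l(u, I) = -1 + 64 = 63)
t(Y, z) = 8/(-7 + (-5 + Y)*(Y + z)) (t(Y, z) = 8/(-7 + (Y + z)*(-5 + Y)) = 8/(-7 + (-5 + Y)*(Y + z)))
p(d, q) = 16/49 (p(d, q) = (8/(-7 + 4² - 5*4 - 5*3 + 4*3))² = (8/(-7 + 16 - 20 - 15 + 12))² = (8/(-14))² = (8*(-1/14))² = (-4/7)² = 16/49)
E*(l(-1, 6) + p(-1, -3)) = -96*(63 + 16/49) = -96*3103/49 = -297888/49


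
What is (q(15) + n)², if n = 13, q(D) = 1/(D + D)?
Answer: 152881/900 ≈ 169.87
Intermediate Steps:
q(D) = 1/(2*D)
(q(15) + n)² = ((½)/15 + 13)² = ((½)*(1/15) + 13)² = (1/30 + 13)² = (391/30)² = 152881/900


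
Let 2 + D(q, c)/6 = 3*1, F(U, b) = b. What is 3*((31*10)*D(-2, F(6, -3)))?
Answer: 5580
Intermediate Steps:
D(q, c) = 6 (D(q, c) = -12 + 6*(3*1) = -12 + 6*3 = -12 + 18 = 6)
3*((31*10)*D(-2, F(6, -3))) = 3*((31*10)*6) = 3*(310*6) = 3*1860 = 5580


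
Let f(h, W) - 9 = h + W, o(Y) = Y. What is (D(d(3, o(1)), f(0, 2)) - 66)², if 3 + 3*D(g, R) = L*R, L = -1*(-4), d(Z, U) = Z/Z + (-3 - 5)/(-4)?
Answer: 24649/9 ≈ 2738.8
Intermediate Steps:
f(h, W) = 9 + W + h (f(h, W) = 9 + (h + W) = 9 + (W + h) = 9 + W + h)
d(Z, U) = 3 (d(Z, U) = 1 - 8*(-¼) = 1 + 2 = 3)
L = 4
D(g, R) = -1 + 4*R/3 (D(g, R) = -1 + (4*R)/3 = -1 + 4*R/3)
(D(d(3, o(1)), f(0, 2)) - 66)² = ((-1 + 4*(9 + 2 + 0)/3) - 66)² = ((-1 + (4/3)*11) - 66)² = ((-1 + 44/3) - 66)² = (41/3 - 66)² = (-157/3)² = 24649/9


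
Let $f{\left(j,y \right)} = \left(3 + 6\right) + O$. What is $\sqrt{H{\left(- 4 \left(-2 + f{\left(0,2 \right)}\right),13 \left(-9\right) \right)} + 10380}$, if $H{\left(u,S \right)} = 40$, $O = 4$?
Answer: $2 \sqrt{2605} \approx 102.08$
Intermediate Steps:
$f{\left(j,y \right)} = 13$ ($f{\left(j,y \right)} = \left(3 + 6\right) + 4 = 9 + 4 = 13$)
$\sqrt{H{\left(- 4 \left(-2 + f{\left(0,2 \right)}\right),13 \left(-9\right) \right)} + 10380} = \sqrt{40 + 10380} = \sqrt{10420} = 2 \sqrt{2605}$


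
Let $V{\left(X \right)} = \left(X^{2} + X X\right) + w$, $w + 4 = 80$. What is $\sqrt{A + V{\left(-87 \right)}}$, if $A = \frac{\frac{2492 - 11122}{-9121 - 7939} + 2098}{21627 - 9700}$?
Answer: $\frac{\sqrt{6298961103479409578}}{20347462} \approx 123.35$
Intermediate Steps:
$w = 76$ ($w = -4 + 80 = 76$)
$A = \frac{3580051}{20347462}$ ($A = \frac{- \frac{8630}{-17060} + 2098}{11927} = \left(\left(-8630\right) \left(- \frac{1}{17060}\right) + 2098\right) \frac{1}{11927} = \left(\frac{863}{1706} + 2098\right) \frac{1}{11927} = \frac{3580051}{1706} \cdot \frac{1}{11927} = \frac{3580051}{20347462} \approx 0.17595$)
$V{\left(X \right)} = 76 + 2 X^{2}$ ($V{\left(X \right)} = \left(X^{2} + X X\right) + 76 = \left(X^{2} + X^{2}\right) + 76 = 2 X^{2} + 76 = 76 + 2 X^{2}$)
$\sqrt{A + V{\left(-87 \right)}} = \sqrt{\frac{3580051}{20347462} + \left(76 + 2 \left(-87\right)^{2}\right)} = \sqrt{\frac{3580051}{20347462} + \left(76 + 2 \cdot 7569\right)} = \sqrt{\frac{3580051}{20347462} + \left(76 + 15138\right)} = \sqrt{\frac{3580051}{20347462} + 15214} = \sqrt{\frac{309569866919}{20347462}} = \frac{\sqrt{6298961103479409578}}{20347462}$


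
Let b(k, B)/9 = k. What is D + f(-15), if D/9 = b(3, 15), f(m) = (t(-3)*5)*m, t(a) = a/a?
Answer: 168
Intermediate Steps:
b(k, B) = 9*k
t(a) = 1
f(m) = 5*m (f(m) = (1*5)*m = 5*m)
D = 243 (D = 9*(9*3) = 9*27 = 243)
D + f(-15) = 243 + 5*(-15) = 243 - 75 = 168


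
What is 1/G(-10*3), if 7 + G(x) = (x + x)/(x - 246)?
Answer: -23/156 ≈ -0.14744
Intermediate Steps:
G(x) = -7 + 2*x/(-246 + x) (G(x) = -7 + (x + x)/(x - 246) = -7 + (2*x)/(-246 + x) = -7 + 2*x/(-246 + x))
1/G(-10*3) = 1/((1722 - (-50)*3)/(-246 - 10*3)) = 1/((1722 - 5*(-30))/(-246 - 30)) = 1/((1722 + 150)/(-276)) = 1/(-1/276*1872) = 1/(-156/23) = -23/156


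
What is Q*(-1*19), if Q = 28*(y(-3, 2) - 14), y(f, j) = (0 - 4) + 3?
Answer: 7980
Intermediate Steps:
y(f, j) = -1 (y(f, j) = -4 + 3 = -1)
Q = -420 (Q = 28*(-1 - 14) = 28*(-15) = -420)
Q*(-1*19) = -(-420)*19 = -420*(-19) = 7980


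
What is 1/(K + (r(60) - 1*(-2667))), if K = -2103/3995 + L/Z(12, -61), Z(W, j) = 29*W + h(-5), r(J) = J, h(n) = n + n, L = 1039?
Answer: 1350310/3685735361 ≈ 0.00036636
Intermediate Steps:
h(n) = 2*n
Z(W, j) = -10 + 29*W (Z(W, j) = 29*W + 2*(-5) = 29*W - 10 = -10 + 29*W)
K = 3439991/1350310 (K = -2103/3995 + 1039/(-10 + 29*12) = -2103*1/3995 + 1039/(-10 + 348) = -2103/3995 + 1039/338 = 3439991/1350310 ≈ 2.5476)
1/(K + (r(60) - 1*(-2667))) = 1/(3439991/1350310 + (60 - 1*(-2667))) = 1/(3439991/1350310 + (60 + 2667)) = 1/(3439991/1350310 + 2727) = 1/(3685735361/1350310) = 1350310/3685735361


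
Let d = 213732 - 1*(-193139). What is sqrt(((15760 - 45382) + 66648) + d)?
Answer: sqrt(443897) ≈ 666.26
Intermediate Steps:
d = 406871 (d = 213732 + 193139 = 406871)
sqrt(((15760 - 45382) + 66648) + d) = sqrt(((15760 - 45382) + 66648) + 406871) = sqrt((-29622 + 66648) + 406871) = sqrt(37026 + 406871) = sqrt(443897)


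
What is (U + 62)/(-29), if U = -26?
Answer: -36/29 ≈ -1.2414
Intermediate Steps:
(U + 62)/(-29) = (-26 + 62)/(-29) = 36*(-1/29) = -36/29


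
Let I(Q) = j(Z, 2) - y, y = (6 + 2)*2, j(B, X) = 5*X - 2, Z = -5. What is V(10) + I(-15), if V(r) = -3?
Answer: -11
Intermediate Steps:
j(B, X) = -2 + 5*X
y = 16 (y = 8*2 = 16)
I(Q) = -8 (I(Q) = (-2 + 5*2) - 1*16 = (-2 + 10) - 16 = 8 - 16 = -8)
V(10) + I(-15) = -3 - 8 = -11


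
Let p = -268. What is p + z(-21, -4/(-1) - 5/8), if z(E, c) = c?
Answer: -2117/8 ≈ -264.63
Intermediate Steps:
p + z(-21, -4/(-1) - 5/8) = -268 + (-4/(-1) - 5/8) = -268 + (-4*(-1) - 5*⅛) = -268 + (4 - 5/8) = -268 + 27/8 = -2117/8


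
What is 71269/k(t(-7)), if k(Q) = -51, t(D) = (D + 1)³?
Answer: -71269/51 ≈ -1397.4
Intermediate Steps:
t(D) = (1 + D)³
71269/k(t(-7)) = 71269/(-51) = 71269*(-1/51) = -71269/51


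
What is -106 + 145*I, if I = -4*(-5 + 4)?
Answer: 474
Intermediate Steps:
I = 4 (I = -4*(-1) = 4)
-106 + 145*I = -106 + 145*4 = -106 + 580 = 474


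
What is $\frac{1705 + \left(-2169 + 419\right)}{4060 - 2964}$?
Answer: $- \frac{45}{1096} \approx -0.041058$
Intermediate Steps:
$\frac{1705 + \left(-2169 + 419\right)}{4060 - 2964} = \frac{1705 - 1750}{1096} = \left(-45\right) \frac{1}{1096} = - \frac{45}{1096}$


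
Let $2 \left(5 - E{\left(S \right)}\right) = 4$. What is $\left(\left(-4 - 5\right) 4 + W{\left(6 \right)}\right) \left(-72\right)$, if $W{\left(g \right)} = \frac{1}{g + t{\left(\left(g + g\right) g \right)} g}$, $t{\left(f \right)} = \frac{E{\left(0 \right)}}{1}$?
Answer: $2589$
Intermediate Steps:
$E{\left(S \right)} = 3$ ($E{\left(S \right)} = 5 - 2 = 3$)
$t{\left(f \right)} = 3$ ($t{\left(f \right)} = \frac{3}{1} = 3 \cdot 1 = 3$)
$W{\left(g \right)} = \frac{1}{4 g}$ ($W{\left(g \right)} = \frac{1}{g + 3 g} = \frac{1}{4 g}$)
$\left(\left(-4 - 5\right) 4 + W{\left(6 \right)}\right) \left(-72\right) = \left(\left(-4 - 5\right) 4 + \frac{1}{4 \cdot 6}\right) \left(-72\right) = \left(\left(-9\right) 4 + \frac{1}{4} \cdot \frac{1}{6}\right) \left(-72\right) = \left(-36 + \frac{1}{24}\right) \left(-72\right) = \left(- \frac{863}{24}\right) \left(-72\right) = 2589$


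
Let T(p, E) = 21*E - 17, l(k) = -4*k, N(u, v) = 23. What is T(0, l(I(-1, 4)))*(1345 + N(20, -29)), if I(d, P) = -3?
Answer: 321480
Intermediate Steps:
T(p, E) = -17 + 21*E
T(0, l(I(-1, 4)))*(1345 + N(20, -29)) = (-17 + 21*(-4*(-3)))*(1345 + 23) = (-17 + 21*12)*1368 = (-17 + 252)*1368 = 235*1368 = 321480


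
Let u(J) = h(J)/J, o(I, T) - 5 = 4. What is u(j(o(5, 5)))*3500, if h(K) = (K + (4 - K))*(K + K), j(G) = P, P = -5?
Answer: 28000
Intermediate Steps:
o(I, T) = 9 (o(I, T) = 5 + 4 = 9)
j(G) = -5
h(K) = 8*K (h(K) = 4*(2*K) = 8*K)
u(J) = 8 (u(J) = (8*J)/J = 8)
u(j(o(5, 5)))*3500 = 8*3500 = 28000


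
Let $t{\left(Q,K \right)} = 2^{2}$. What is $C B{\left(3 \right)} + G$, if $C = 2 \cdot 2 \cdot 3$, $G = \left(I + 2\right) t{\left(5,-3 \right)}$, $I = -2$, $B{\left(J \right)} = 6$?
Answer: $72$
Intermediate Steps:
$t{\left(Q,K \right)} = 4$
$G = 0$ ($G = \left(-2 + 2\right) 4 = 0 \cdot 4 = 0$)
$C = 12$ ($C = 4 \cdot 3 = 12$)
$C B{\left(3 \right)} + G = 12 \cdot 6 + 0 = 72 + 0 = 72$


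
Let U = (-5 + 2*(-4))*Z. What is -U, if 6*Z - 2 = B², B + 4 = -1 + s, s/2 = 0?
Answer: 117/2 ≈ 58.500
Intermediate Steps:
s = 0 (s = 2*0 = 0)
B = -5 (B = -4 + (-1 + 0) = -4 - 1 = -5)
Z = 9/2 (Z = ⅓ + (⅙)*(-5)² = ⅓ + (⅙)*25 = ⅓ + 25/6 = 9/2 ≈ 4.5000)
U = -117/2 (U = (-5 + 2*(-4))*(9/2) = (-5 - 8)*(9/2) = -13*9/2 = -117/2 ≈ -58.500)
-U = -1*(-117/2) = 117/2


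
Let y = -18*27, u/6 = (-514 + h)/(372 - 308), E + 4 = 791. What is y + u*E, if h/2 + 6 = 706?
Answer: 1038147/16 ≈ 64884.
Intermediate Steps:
h = 1400 (h = -12 + 2*706 = -12 + 1412 = 1400)
E = 787 (E = -4 + 791 = 787)
u = 1329/16 (u = 6*((-514 + 1400)/(372 - 308)) = 6*(886/64) = 6*(886*(1/64)) = 6*(443/32) = 1329/16 ≈ 83.063)
y = -486
y + u*E = -486 + (1329/16)*787 = -486 + 1045923/16 = 1038147/16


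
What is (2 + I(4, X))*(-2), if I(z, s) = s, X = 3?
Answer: -10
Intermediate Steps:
(2 + I(4, X))*(-2) = (2 + 3)*(-2) = 5*(-2) = -10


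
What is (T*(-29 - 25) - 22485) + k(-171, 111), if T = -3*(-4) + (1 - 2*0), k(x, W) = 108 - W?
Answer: -23190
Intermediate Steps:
T = 13 (T = 12 + (1 + 0) = 12 + 1 = 13)
(T*(-29 - 25) - 22485) + k(-171, 111) = (13*(-29 - 25) - 22485) + (108 - 1*111) = (13*(-54) - 22485) + (108 - 111) = (-702 - 22485) - 3 = -23187 - 3 = -23190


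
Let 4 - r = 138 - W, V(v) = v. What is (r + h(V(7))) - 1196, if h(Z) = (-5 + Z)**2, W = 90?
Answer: -1236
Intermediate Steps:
r = -44 (r = 4 - (138 - 1*90) = 4 - (138 - 90) = 4 - 1*48 = 4 - 48 = -44)
(r + h(V(7))) - 1196 = (-44 + (-5 + 7)**2) - 1196 = (-44 + 2**2) - 1196 = (-44 + 4) - 1196 = -40 - 1196 = -1236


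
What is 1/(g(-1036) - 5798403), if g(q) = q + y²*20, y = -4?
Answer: -1/5799119 ≈ -1.7244e-7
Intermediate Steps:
g(q) = 320 + q (g(q) = q + (-4)²*20 = q + 16*20 = q + 320 = 320 + q)
1/(g(-1036) - 5798403) = 1/((320 - 1036) - 5798403) = 1/(-716 - 5798403) = 1/(-5799119) = -1/5799119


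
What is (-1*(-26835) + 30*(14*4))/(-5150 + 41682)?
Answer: 28515/36532 ≈ 0.78055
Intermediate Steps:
(-1*(-26835) + 30*(14*4))/(-5150 + 41682) = (26835 + 30*56)/36532 = (26835 + 1680)*(1/36532) = 28515*(1/36532) = 28515/36532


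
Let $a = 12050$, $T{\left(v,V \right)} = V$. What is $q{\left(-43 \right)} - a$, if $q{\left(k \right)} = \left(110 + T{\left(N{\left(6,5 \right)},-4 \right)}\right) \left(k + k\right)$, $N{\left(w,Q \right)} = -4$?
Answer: $-21166$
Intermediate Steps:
$q{\left(k \right)} = 212 k$ ($q{\left(k \right)} = \left(110 - 4\right) \left(k + k\right) = 106 \cdot 2 k = 212 k$)
$q{\left(-43 \right)} - a = 212 \left(-43\right) - 12050 = -9116 - 12050 = -21166$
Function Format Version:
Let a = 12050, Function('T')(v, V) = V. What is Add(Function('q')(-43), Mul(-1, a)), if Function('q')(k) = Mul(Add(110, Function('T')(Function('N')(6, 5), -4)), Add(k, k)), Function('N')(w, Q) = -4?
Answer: -21166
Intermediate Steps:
Function('q')(k) = Mul(212, k) (Function('q')(k) = Mul(Add(110, -4), Add(k, k)) = Mul(106, Mul(2, k)) = Mul(212, k))
Add(Function('q')(-43), Mul(-1, a)) = Add(Mul(212, -43), Mul(-1, 12050)) = Add(-9116, -12050) = -21166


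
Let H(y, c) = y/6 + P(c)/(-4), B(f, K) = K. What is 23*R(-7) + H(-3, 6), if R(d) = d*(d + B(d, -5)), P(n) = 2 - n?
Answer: 3865/2 ≈ 1932.5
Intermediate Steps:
R(d) = d*(-5 + d) (R(d) = d*(d - 5) = d*(-5 + d))
H(y, c) = -½ + c/4 + y/6 (H(y, c) = y/6 + (2 - c)/(-4) = y*(⅙) + (2 - c)*(-¼) = y/6 + (-½ + c/4) = -½ + c/4 + y/6)
23*R(-7) + H(-3, 6) = 23*(-7*(-5 - 7)) + (-½ + (¼)*6 + (⅙)*(-3)) = 23*(-7*(-12)) + (-½ + 3/2 - ½) = 23*84 + ½ = 1932 + ½ = 3865/2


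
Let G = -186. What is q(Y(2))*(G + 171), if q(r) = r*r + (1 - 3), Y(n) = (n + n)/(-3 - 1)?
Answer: 15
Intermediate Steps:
Y(n) = -n/2 (Y(n) = (2*n)/(-4) = (2*n)*(-1/4) = -n/2)
q(r) = -2 + r**2 (q(r) = r**2 - 2 = -2 + r**2)
q(Y(2))*(G + 171) = (-2 + (-1/2*2)**2)*(-186 + 171) = (-2 + (-1)**2)*(-15) = (-2 + 1)*(-15) = -1*(-15) = 15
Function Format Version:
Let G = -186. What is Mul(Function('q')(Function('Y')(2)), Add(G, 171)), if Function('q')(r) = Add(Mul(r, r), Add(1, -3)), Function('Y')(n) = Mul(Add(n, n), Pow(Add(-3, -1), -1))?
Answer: 15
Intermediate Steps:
Function('Y')(n) = Mul(Rational(-1, 2), n) (Function('Y')(n) = Mul(Mul(2, n), Pow(-4, -1)) = Mul(Mul(2, n), Rational(-1, 4)) = Mul(Rational(-1, 2), n))
Function('q')(r) = Add(-2, Pow(r, 2)) (Function('q')(r) = Add(Pow(r, 2), -2) = Add(-2, Pow(r, 2)))
Mul(Function('q')(Function('Y')(2)), Add(G, 171)) = Mul(Add(-2, Pow(Mul(Rational(-1, 2), 2), 2)), Add(-186, 171)) = Mul(Add(-2, Pow(-1, 2)), -15) = Mul(Add(-2, 1), -15) = Mul(-1, -15) = 15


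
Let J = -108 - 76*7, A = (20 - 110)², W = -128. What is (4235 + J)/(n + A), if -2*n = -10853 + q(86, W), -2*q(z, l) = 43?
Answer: 14380/54149 ≈ 0.26556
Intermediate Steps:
A = 8100 (A = (-90)² = 8100)
J = -640 (J = -108 - 532 = -640)
q(z, l) = -43/2 (q(z, l) = -½*43 = -43/2)
n = 21749/4 (n = -(-10853 - 43/2)/2 = -½*(-21749/2) = 21749/4 ≈ 5437.3)
(4235 + J)/(n + A) = (4235 - 640)/(21749/4 + 8100) = 3595/(54149/4) = 3595*(4/54149) = 14380/54149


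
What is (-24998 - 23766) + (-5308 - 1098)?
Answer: -55170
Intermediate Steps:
(-24998 - 23766) + (-5308 - 1098) = -48764 - 6406 = -55170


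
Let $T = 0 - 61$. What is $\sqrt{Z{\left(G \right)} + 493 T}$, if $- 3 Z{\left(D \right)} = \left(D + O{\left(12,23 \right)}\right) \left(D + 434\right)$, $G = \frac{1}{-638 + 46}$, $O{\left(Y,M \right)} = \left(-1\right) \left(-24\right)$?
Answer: $\frac{i \sqrt{105806020515}}{1776} \approx 183.15 i$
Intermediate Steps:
$T = -61$ ($T = 0 - 61 = -61$)
$O{\left(Y,M \right)} = 24$
$G = - \frac{1}{592}$ ($G = \frac{1}{-592} = - \frac{1}{592} \approx -0.0016892$)
$Z{\left(D \right)} = - \frac{\left(24 + D\right) \left(434 + D\right)}{3}$ ($Z{\left(D \right)} = - \frac{\left(D + 24\right) \left(D + 434\right)}{3} = - \frac{\left(24 + D\right) \left(434 + D\right)}{3}$)
$\sqrt{Z{\left(G \right)} + 493 T} = \sqrt{\left(-3472 - - \frac{229}{888} - \frac{\left(- \frac{1}{592}\right)^{2}}{3}\right) + 493 \left(-61\right)} = \sqrt{\left(-3472 + \frac{229}{888} - \frac{1}{1051392}\right) - 30073} = \sqrt{- \frac{3650161889}{1051392} - 30073} = \sqrt{- \frac{35268673505}{1051392}} = \frac{i \sqrt{105806020515}}{1776}$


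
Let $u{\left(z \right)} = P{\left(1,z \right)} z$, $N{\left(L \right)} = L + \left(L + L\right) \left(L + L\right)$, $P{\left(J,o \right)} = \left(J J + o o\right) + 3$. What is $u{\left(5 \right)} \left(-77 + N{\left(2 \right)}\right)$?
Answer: $-8555$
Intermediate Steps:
$P{\left(J,o \right)} = 3 + J^{2} + o^{2}$ ($P{\left(J,o \right)} = \left(J^{2} + o^{2}\right) + 3 = 3 + J^{2} + o^{2}$)
$N{\left(L \right)} = L + 4 L^{2}$ ($N{\left(L \right)} = L + 2 L 2 L = L + 4 L^{2}$)
$u{\left(z \right)} = z \left(4 + z^{2}\right)$ ($u{\left(z \right)} = \left(3 + 1^{2} + z^{2}\right) z = \left(3 + 1 + z^{2}\right) z = \left(4 + z^{2}\right) z = z \left(4 + z^{2}\right)$)
$u{\left(5 \right)} \left(-77 + N{\left(2 \right)}\right) = 5 \left(4 + 5^{2}\right) \left(-77 + 2 \left(1 + 4 \cdot 2\right)\right) = 5 \left(4 + 25\right) \left(-77 + 2 \left(1 + 8\right)\right) = 5 \cdot 29 \left(-77 + 2 \cdot 9\right) = 145 \left(-77 + 18\right) = 145 \left(-59\right) = -8555$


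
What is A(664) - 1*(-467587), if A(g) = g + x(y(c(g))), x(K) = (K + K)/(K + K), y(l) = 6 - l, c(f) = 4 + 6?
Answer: 468252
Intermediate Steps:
c(f) = 10
x(K) = 1 (x(K) = (2*K)/((2*K)) = (2*K)*(1/(2*K)) = 1)
A(g) = 1 + g (A(g) = g + 1 = 1 + g)
A(664) - 1*(-467587) = (1 + 664) - 1*(-467587) = 665 + 467587 = 468252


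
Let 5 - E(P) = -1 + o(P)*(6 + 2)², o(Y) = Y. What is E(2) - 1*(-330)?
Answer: 208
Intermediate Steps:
E(P) = 6 - 64*P (E(P) = 5 - (-1 + P*(6 + 2)²) = 5 - (-1 + P*8²) = 5 - (-1 + P*64) = 5 - (-1 + 64*P) = 5 + (1 - 64*P) = 6 - 64*P)
E(2) - 1*(-330) = (6 - 64*2) - 1*(-330) = (6 - 128) + 330 = -122 + 330 = 208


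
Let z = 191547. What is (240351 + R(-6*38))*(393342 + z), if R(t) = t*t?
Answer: 170983525815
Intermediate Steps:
R(t) = t²
(240351 + R(-6*38))*(393342 + z) = (240351 + (-6*38)²)*(393342 + 191547) = (240351 + (-228)²)*584889 = (240351 + 51984)*584889 = 292335*584889 = 170983525815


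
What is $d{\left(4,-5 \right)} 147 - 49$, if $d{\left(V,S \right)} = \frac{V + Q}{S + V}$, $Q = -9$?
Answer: $686$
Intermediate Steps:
$d{\left(V,S \right)} = \frac{-9 + V}{S + V}$ ($d{\left(V,S \right)} = \frac{V - 9}{S + V} = \frac{-9 + V}{S + V}$)
$d{\left(4,-5 \right)} 147 - 49 = \frac{-9 + 4}{-5 + 4} \cdot 147 - 49 = \frac{1}{-1} \left(-5\right) 147 - 49 = \left(-1\right) \left(-5\right) 147 - 49 = 5 \cdot 147 - 49 = 735 - 49 = 686$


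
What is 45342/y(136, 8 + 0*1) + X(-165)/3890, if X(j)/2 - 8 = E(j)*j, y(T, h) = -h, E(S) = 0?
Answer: -44095063/7780 ≈ -5667.7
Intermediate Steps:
X(j) = 16 (X(j) = 16 + 2*(0*j) = 16 + 2*0 = 16 + 0 = 16)
45342/y(136, 8 + 0*1) + X(-165)/3890 = 45342/((-(8 + 0*1))) + 16/3890 = 45342/((-(8 + 0))) + 16*(1/3890) = 45342/((-1*8)) + 8/1945 = 45342/(-8) + 8/1945 = 45342*(-1/8) + 8/1945 = -22671/4 + 8/1945 = -44095063/7780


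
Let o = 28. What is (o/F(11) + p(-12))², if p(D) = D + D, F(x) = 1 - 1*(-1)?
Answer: 100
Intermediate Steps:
F(x) = 2 (F(x) = 1 + 1 = 2)
p(D) = 2*D
(o/F(11) + p(-12))² = (28/2 + 2*(-12))² = (28*(½) - 24)² = (14 - 24)² = (-10)² = 100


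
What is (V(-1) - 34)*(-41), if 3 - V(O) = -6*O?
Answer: 1517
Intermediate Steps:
V(O) = 3 + 6*O (V(O) = 3 - (-6)*O = 3 + 6*O)
(V(-1) - 34)*(-41) = ((3 + 6*(-1)) - 34)*(-41) = ((3 - 6) - 34)*(-41) = (-3 - 34)*(-41) = -37*(-41) = 1517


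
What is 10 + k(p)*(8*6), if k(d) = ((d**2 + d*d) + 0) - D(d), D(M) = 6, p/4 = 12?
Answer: 220906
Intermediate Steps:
p = 48 (p = 4*12 = 48)
k(d) = -6 + 2*d**2 (k(d) = ((d**2 + d*d) + 0) - 1*6 = ((d**2 + d**2) + 0) - 6 = (2*d**2 + 0) - 6 = 2*d**2 - 6 = -6 + 2*d**2)
10 + k(p)*(8*6) = 10 + (-6 + 2*48**2)*(8*6) = 10 + (-6 + 2*2304)*48 = 10 + (-6 + 4608)*48 = 10 + 4602*48 = 10 + 220896 = 220906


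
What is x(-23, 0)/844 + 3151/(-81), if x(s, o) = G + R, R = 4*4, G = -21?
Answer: -2659849/68364 ≈ -38.907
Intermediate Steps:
R = 16
x(s, o) = -5 (x(s, o) = -21 + 16 = -5)
x(-23, 0)/844 + 3151/(-81) = -5/844 + 3151/(-81) = -5*1/844 + 3151*(-1/81) = -5/844 - 3151/81 = -2659849/68364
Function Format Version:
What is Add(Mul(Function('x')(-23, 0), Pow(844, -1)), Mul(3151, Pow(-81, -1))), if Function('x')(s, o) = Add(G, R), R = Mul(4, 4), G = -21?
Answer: Rational(-2659849, 68364) ≈ -38.907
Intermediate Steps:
R = 16
Function('x')(s, o) = -5 (Function('x')(s, o) = Add(-21, 16) = -5)
Add(Mul(Function('x')(-23, 0), Pow(844, -1)), Mul(3151, Pow(-81, -1))) = Add(Mul(-5, Pow(844, -1)), Mul(3151, Pow(-81, -1))) = Add(Mul(-5, Rational(1, 844)), Mul(3151, Rational(-1, 81))) = Add(Rational(-5, 844), Rational(-3151, 81)) = Rational(-2659849, 68364)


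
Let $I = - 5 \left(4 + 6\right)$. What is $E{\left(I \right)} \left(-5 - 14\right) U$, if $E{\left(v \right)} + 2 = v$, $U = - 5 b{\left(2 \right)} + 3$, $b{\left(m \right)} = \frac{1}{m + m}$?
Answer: $1729$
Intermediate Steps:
$b{\left(m \right)} = \frac{1}{2 m}$
$U = \frac{7}{4}$ ($U = - 5 \frac{1}{2 \cdot 2} + 3 = - 5 \cdot \frac{1}{2} \cdot \frac{1}{2} + 3 = \left(-5\right) \frac{1}{4} + 3 = - \frac{5}{4} + 3 = \frac{7}{4} \approx 1.75$)
$I = -50$ ($I = \left(-5\right) 10 = -50$)
$E{\left(v \right)} = -2 + v$
$E{\left(I \right)} \left(-5 - 14\right) U = \left(-2 - 50\right) \left(-5 - 14\right) \frac{7}{4} = - 52 \left(\left(-19\right) \frac{7}{4}\right) = \left(-52\right) \left(- \frac{133}{4}\right) = 1729$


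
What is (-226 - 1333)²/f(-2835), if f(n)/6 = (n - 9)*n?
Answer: 2430481/48376440 ≈ 0.050241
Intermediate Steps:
f(n) = 6*n*(-9 + n) (f(n) = 6*((n - 9)*n) = 6*((-9 + n)*n) = 6*(n*(-9 + n)) = 6*n*(-9 + n))
(-226 - 1333)²/f(-2835) = (-226 - 1333)²/((6*(-2835)*(-9 - 2835))) = (-1559)²/((6*(-2835)*(-2844))) = 2430481/48376440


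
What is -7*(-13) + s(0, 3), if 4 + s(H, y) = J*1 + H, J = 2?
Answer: 89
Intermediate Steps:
s(H, y) = -2 + H (s(H, y) = -4 + (2*1 + H) = -4 + (2 + H) = -2 + H)
-7*(-13) + s(0, 3) = -7*(-13) + (-2 + 0) = 91 - 2 = 89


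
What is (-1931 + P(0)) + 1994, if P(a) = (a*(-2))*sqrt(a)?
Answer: 63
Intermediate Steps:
P(a) = -2*a**(3/2) (P(a) = (-2*a)*sqrt(a) = -2*a**(3/2))
(-1931 + P(0)) + 1994 = (-1931 - 2*0**(3/2)) + 1994 = (-1931 - 2*0) + 1994 = (-1931 + 0) + 1994 = -1931 + 1994 = 63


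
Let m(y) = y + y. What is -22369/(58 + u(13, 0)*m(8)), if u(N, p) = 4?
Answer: -22369/122 ≈ -183.35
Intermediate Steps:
m(y) = 2*y
-22369/(58 + u(13, 0)*m(8)) = -22369/(58 + 4*(2*8)) = -22369/(58 + 4*16) = -22369/(58 + 64) = -22369/122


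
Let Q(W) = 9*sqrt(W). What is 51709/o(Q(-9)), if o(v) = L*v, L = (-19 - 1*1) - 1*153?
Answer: 51709*I/4671 ≈ 11.07*I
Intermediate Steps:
L = -173 (L = (-19 - 1) - 153 = -20 - 153 = -173)
o(v) = -173*v
51709/o(Q(-9)) = 51709/((-1557*sqrt(-9))) = 51709/((-1557*3*I)) = 51709/((-4671*I)) = 51709*(I/4671) = 51709*I/4671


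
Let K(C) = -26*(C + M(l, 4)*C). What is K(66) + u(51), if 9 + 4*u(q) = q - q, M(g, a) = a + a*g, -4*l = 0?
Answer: -34329/4 ≈ -8582.3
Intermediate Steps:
l = 0 (l = -1/4*0 = 0)
K(C) = -130*C (K(C) = -26*(C + (4*(1 + 0))*C) = -26*(C + (4*1)*C) = -26*(C + 4*C) = -130*C)
u(q) = -9/4 (u(q) = -9/4 + (q - q)/4 = -9/4 + (1/4)*0 = -9/4 + 0 = -9/4)
K(66) + u(51) = -130*66 - 9/4 = -8580 - 9/4 = -34329/4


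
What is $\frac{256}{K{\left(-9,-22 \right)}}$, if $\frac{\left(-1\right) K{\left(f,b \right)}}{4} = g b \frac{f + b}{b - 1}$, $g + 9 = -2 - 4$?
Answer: $- \frac{736}{5115} \approx -0.14389$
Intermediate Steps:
$g = -15$ ($g = -9 - 6 = -15$)
$K{\left(f,b \right)} = \frac{60 b \left(b + f\right)}{-1 + b}$ ($K{\left(f,b \right)} = - 4 - 15 b \frac{f + b}{b - 1} = - 4 - 15 b \frac{b + f}{-1 + b} = - 4 \left(- \frac{15 b \left(b + f\right)}{-1 + b}\right) = \frac{60 b \left(b + f\right)}{-1 + b}$)
$\frac{256}{K{\left(-9,-22 \right)}} = \frac{256}{60 \left(-22\right) \frac{1}{-1 - 22} \left(-22 - 9\right)} = \frac{256}{60 \left(-22\right) \frac{1}{-23} \left(-31\right)} = \frac{256}{60 \left(-22\right) \left(- \frac{1}{23}\right) \left(-31\right)} = \frac{256}{- \frac{40920}{23}} = 256 \left(- \frac{23}{40920}\right) = - \frac{736}{5115}$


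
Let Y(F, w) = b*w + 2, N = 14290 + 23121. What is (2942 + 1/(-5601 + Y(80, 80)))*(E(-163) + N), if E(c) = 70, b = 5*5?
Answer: 396858460617/3599 ≈ 1.1027e+8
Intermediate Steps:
N = 37411
b = 25
Y(F, w) = 2 + 25*w (Y(F, w) = 25*w + 2 = 2 + 25*w)
(2942 + 1/(-5601 + Y(80, 80)))*(E(-163) + N) = (2942 + 1/(-5601 + (2 + 25*80)))*(70 + 37411) = (2942 + 1/(-5601 + (2 + 2000)))*37481 = (2942 + 1/(-5601 + 2002))*37481 = (2942 + 1/(-3599))*37481 = (2942 - 1/3599)*37481 = (10588257/3599)*37481 = 396858460617/3599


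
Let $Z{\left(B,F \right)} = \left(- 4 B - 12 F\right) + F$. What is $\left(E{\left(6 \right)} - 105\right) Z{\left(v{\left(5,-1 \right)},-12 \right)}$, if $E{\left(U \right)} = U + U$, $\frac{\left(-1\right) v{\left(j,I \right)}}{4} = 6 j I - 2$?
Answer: $35340$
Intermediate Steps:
$v{\left(j,I \right)} = 8 - 24 I j$ ($v{\left(j,I \right)} = - 4 \left(6 j I - 2\right) = - 4 \left(6 I j - 2\right) = - 4 \left(-2 + 6 I j\right) = 8 - 24 I j$)
$E{\left(U \right)} = 2 U$
$Z{\left(B,F \right)} = - 11 F - 4 B$ ($Z{\left(B,F \right)} = \left(- 12 F - 4 B\right) + F = - 11 F - 4 B$)
$\left(E{\left(6 \right)} - 105\right) Z{\left(v{\left(5,-1 \right)},-12 \right)} = \left(2 \cdot 6 - 105\right) \left(\left(-11\right) \left(-12\right) - 4 \left(8 - \left(-24\right) 5\right)\right) = \left(12 - 105\right) \left(132 - 4 \left(8 + 120\right)\right) = - 93 \left(132 - 512\right) = \left(-93\right) \left(-380\right) = 35340$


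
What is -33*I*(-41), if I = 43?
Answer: 58179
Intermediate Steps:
-33*I*(-41) = -33*43*(-41) = -1419*(-41) = 58179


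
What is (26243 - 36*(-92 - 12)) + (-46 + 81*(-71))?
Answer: 24190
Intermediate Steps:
(26243 - 36*(-92 - 12)) + (-46 + 81*(-71)) = (26243 - 36*(-104)) + (-46 - 5751) = (26243 + 3744) - 5797 = 29987 - 5797 = 24190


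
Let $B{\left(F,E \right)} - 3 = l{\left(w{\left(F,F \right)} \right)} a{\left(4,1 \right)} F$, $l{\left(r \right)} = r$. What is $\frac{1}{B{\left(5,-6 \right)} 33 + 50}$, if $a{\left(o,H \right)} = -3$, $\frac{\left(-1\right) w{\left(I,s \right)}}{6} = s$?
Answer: $\frac{1}{14999} \approx 6.6671 \cdot 10^{-5}$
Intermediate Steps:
$w{\left(I,s \right)} = - 6 s$
$B{\left(F,E \right)} = 3 + 18 F^{2}$ ($B{\left(F,E \right)} = 3 + - 6 F \left(-3\right) F = 3 + 18 F F = 3 + 18 F^{2}$)
$\frac{1}{B{\left(5,-6 \right)} 33 + 50} = \frac{1}{\left(3 + 18 \cdot 5^{2}\right) 33 + 50} = \frac{1}{\left(3 + 18 \cdot 25\right) 33 + 50} = \frac{1}{\left(3 + 450\right) 33 + 50} = \frac{1}{453 \cdot 33 + 50} = \frac{1}{14949 + 50} = \frac{1}{14999}$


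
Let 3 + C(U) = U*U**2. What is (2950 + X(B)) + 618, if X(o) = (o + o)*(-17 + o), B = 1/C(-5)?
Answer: 29231233/8192 ≈ 3568.3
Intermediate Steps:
C(U) = -3 + U**3 (C(U) = -3 + U*U**2 = -3 + U**3)
B = -1/128 (B = 1/(-3 + (-5)**3) = 1/(-3 - 125) = 1/(-128) = -1/128 ≈ -0.0078125)
X(o) = 2*o*(-17 + o) (X(o) = (2*o)*(-17 + o) = 2*o*(-17 + o))
(2950 + X(B)) + 618 = (2950 + 2*(-1/128)*(-17 - 1/128)) + 618 = (2950 + 2*(-1/128)*(-2177/128)) + 618 = (2950 + 2177/8192) + 618 = 24168577/8192 + 618 = 29231233/8192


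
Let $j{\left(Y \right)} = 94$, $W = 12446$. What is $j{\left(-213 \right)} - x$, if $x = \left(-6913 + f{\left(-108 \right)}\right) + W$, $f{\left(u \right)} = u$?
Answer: $-5331$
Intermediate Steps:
$x = 5425$ ($x = \left(-6913 - 108\right) + 12446 = -7021 + 12446 = 5425$)
$j{\left(-213 \right)} - x = 94 - 5425 = -5331$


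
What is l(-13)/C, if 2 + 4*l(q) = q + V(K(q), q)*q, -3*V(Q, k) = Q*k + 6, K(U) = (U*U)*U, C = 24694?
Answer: 185663/148164 ≈ 1.2531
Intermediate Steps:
K(U) = U**3 (K(U) = U**2*U = U**3)
V(Q, k) = -2 - Q*k/3 (V(Q, k) = -(Q*k + 6)/3 = -(6 + Q*k)/3 = -2 - Q*k/3)
l(q) = -1/2 + q/4 + q*(-2 - q**4/3)/4 (l(q) = -1/2 + (q + (-2 - q**3*q/3)*q)/4 = -1/2 + (q + (-2 - q**4/3)*q)/4 = -1/2 + (q + q*(-2 - q**4/3))/4 = -1/2 + (q/4 + q*(-2 - q**4/3)/4) = -1/2 + q/4 + q*(-2 - q**4/3)/4)
l(-13)/C = (-1/2 - 1/4*(-13) - 1/12*(-13)**5)/24694 = (-1/2 + 13/4 - 1/12*(-371293))*(1/24694) = (-1/2 + 13/4 + 371293/12)*(1/24694) = (185663/6)*(1/24694) = 185663/148164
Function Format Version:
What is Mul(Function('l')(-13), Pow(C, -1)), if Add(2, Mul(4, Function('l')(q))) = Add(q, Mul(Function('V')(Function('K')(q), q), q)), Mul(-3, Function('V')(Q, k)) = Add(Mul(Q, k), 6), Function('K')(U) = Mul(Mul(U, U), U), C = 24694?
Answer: Rational(185663, 148164) ≈ 1.2531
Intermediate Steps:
Function('K')(U) = Pow(U, 3) (Function('K')(U) = Mul(Pow(U, 2), U) = Pow(U, 3))
Function('V')(Q, k) = Add(-2, Mul(Rational(-1, 3), Q, k)) (Function('V')(Q, k) = Mul(Rational(-1, 3), Add(Mul(Q, k), 6)) = Mul(Rational(-1, 3), Add(6, Mul(Q, k))) = Add(-2, Mul(Rational(-1, 3), Q, k)))
Function('l')(q) = Add(Rational(-1, 2), Mul(Rational(1, 4), q), Mul(Rational(1, 4), q, Add(-2, Mul(Rational(-1, 3), Pow(q, 4))))) (Function('l')(q) = Add(Rational(-1, 2), Mul(Rational(1, 4), Add(q, Mul(Add(-2, Mul(Rational(-1, 3), Pow(q, 3), q)), q)))) = Add(Rational(-1, 2), Mul(Rational(1, 4), Add(q, Mul(Add(-2, Mul(Rational(-1, 3), Pow(q, 4))), q)))) = Add(Rational(-1, 2), Mul(Rational(1, 4), Add(q, Mul(q, Add(-2, Mul(Rational(-1, 3), Pow(q, 4))))))) = Add(Rational(-1, 2), Add(Mul(Rational(1, 4), q), Mul(Rational(1, 4), q, Add(-2, Mul(Rational(-1, 3), Pow(q, 4)))))) = Add(Rational(-1, 2), Mul(Rational(1, 4), q), Mul(Rational(1, 4), q, Add(-2, Mul(Rational(-1, 3), Pow(q, 4))))))
Mul(Function('l')(-13), Pow(C, -1)) = Mul(Add(Rational(-1, 2), Mul(Rational(-1, 4), -13), Mul(Rational(-1, 12), Pow(-13, 5))), Pow(24694, -1)) = Mul(Add(Rational(-1, 2), Rational(13, 4), Mul(Rational(-1, 12), -371293)), Rational(1, 24694)) = Mul(Add(Rational(-1, 2), Rational(13, 4), Rational(371293, 12)), Rational(1, 24694)) = Mul(Rational(185663, 6), Rational(1, 24694)) = Rational(185663, 148164)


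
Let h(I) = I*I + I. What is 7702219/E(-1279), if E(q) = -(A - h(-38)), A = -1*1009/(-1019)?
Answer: 7848561161/1431705 ≈ 5482.0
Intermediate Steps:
h(I) = I + I² (h(I) = I² + I = I + I²)
A = 1009/1019 (A = -1009*(-1/1019) = 1009/1019 ≈ 0.99019)
E(q) = 1431705/1019 (E(q) = -(1009/1019 - (-38)*(1 - 38)) = -(1009/1019 - (-38)*(-37)) = -(1009/1019 - 1*1406) = -(1009/1019 - 1406) = -1*(-1431705/1019) = 1431705/1019)
7702219/E(-1279) = 7702219/(1431705/1019) = 7702219*(1019/1431705) = 7848561161/1431705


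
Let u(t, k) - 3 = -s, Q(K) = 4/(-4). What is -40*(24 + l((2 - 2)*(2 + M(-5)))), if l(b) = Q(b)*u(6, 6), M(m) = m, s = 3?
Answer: -960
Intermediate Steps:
Q(K) = -1 (Q(K) = 4*(-¼) = -1)
u(t, k) = 0 (u(t, k) = 3 - 1*3 = 3 - 3 = 0)
l(b) = 0 (l(b) = -1*0 = 0)
-40*(24 + l((2 - 2)*(2 + M(-5)))) = -40*(24 + 0) = -40*24 = -960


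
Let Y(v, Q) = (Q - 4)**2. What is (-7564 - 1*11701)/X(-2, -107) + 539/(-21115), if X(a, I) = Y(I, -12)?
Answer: -406918459/5405440 ≈ -75.279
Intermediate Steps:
Y(v, Q) = (-4 + Q)**2
X(a, I) = 256 (X(a, I) = (-4 - 12)**2 = (-16)**2 = 256)
(-7564 - 1*11701)/X(-2, -107) + 539/(-21115) = (-7564 - 1*11701)/256 + 539/(-21115) = (-7564 - 11701)*(1/256) + 539*(-1/21115) = -19265*1/256 - 539/21115 = -19265/256 - 539/21115 = -406918459/5405440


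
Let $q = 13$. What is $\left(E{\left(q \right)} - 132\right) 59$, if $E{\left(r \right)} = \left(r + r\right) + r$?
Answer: $-5487$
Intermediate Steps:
$E{\left(r \right)} = 3 r$ ($E{\left(r \right)} = 2 r + r = 3 r$)
$\left(E{\left(q \right)} - 132\right) 59 = \left(3 \cdot 13 - 132\right) 59 = \left(39 - 132\right) 59 = \left(-93\right) 59 = -5487$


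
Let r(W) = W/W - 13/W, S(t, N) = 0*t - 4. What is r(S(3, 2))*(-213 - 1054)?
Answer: -21539/4 ≈ -5384.8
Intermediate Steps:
S(t, N) = -4 (S(t, N) = 0 - 4 = -4)
r(W) = 1 - 13/W
r(S(3, 2))*(-213 - 1054) = ((-13 - 4)/(-4))*(-213 - 1054) = -¼*(-17)*(-1267) = (17/4)*(-1267) = -21539/4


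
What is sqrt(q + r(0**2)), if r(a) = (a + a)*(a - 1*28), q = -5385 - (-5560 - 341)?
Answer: 2*sqrt(129) ≈ 22.716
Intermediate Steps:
q = 516 (q = -5385 - 1*(-5901) = -5385 + 5901 = 516)
r(a) = 2*a*(-28 + a) (r(a) = (2*a)*(a - 28) = (2*a)*(-28 + a) = 2*a*(-28 + a))
sqrt(q + r(0**2)) = sqrt(516 + 2*0**2*(-28 + 0**2)) = sqrt(516 + 2*0*(-28 + 0)) = sqrt(516 + 2*0*(-28)) = sqrt(516 + 0) = sqrt(516) = 2*sqrt(129)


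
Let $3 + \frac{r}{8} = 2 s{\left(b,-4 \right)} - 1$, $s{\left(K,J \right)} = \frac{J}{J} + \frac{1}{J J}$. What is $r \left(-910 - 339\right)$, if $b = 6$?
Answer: $18735$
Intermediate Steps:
$s{\left(K,J \right)} = 1 + \frac{1}{J^{2}}$
$r = -15$ ($r = -24 + 8 \left(2 \left(1 + \frac{1}{16}\right) - 1\right) = -24 + 8 \left(2 \cdot \frac{17}{16} - 1\right) = -24 + 8 \left(\frac{17}{8} - 1\right) = -24 + 8 \cdot \frac{9}{8} = -24 + 9 = -15$)
$r \left(-910 - 339\right) = - 15 \left(-910 - 339\right) = \left(-15\right) \left(-1249\right) = 18735$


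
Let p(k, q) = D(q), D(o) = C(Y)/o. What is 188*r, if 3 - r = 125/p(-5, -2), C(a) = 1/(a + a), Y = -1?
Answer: -93436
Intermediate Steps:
C(a) = 1/(2*a)
D(o) = -1/(2*o) (D(o) = ((½)/(-1))/o = ((½)*(-1))/o = -1/(2*o))
p(k, q) = -1/(2*q)
r = -497 (r = 3 - 125/((-½/(-2))) = 3 - 125/((-½*(-½))) = 3 - 125/¼ = 3 - 125*4 = 3 - 1*500 = 3 - 500 = -497)
188*r = 188*(-497) = -93436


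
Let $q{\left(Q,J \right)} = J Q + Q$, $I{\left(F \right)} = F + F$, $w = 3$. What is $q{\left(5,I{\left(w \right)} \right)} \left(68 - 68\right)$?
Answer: $0$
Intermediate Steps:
$I{\left(F \right)} = 2 F$
$q{\left(Q,J \right)} = Q + J Q$
$q{\left(5,I{\left(w \right)} \right)} \left(68 - 68\right) = 5 \left(1 + 2 \cdot 3\right) \left(68 - 68\right) = 5 \left(1 + 6\right) 0 = 5 \cdot 7 \cdot 0 = 35 \cdot 0 = 0$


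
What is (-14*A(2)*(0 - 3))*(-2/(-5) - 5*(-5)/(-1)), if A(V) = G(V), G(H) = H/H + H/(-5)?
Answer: -15498/25 ≈ -619.92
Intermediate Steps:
G(H) = 1 - H/5 (G(H) = 1 + H*(-⅕) = 1 - H/5)
A(V) = 1 - V/5
(-14*A(2)*(0 - 3))*(-2/(-5) - 5*(-5)/(-1)) = (-14*(1 - ⅕*2)*(0 - 3))*(-2/(-5) - 5*(-5)/(-1)) = (-14*(1 - ⅖)*(-3))*(-2*(-⅕) + 25*(-1)) = (-42*(-3)/5)*(⅖ - 25) = -14*(-9/5)*(-123/5) = (126/5)*(-123/5) = -15498/25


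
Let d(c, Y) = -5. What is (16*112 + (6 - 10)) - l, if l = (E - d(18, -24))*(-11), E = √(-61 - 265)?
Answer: 1843 + 11*I*√326 ≈ 1843.0 + 198.61*I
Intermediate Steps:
E = I*√326 (E = √(-326) = I*√326 ≈ 18.055*I)
l = -55 - 11*I*√326 (l = (I*√326 - 1*(-5))*(-11) = (I*√326 + 5)*(-11) = (5 + I*√326)*(-11) = -55 - 11*I*√326 ≈ -55.0 - 198.61*I)
(16*112 + (6 - 10)) - l = (16*112 + (6 - 10)) - (-55 - 11*I*√326) = (1792 - 4) + (55 + 11*I*√326) = 1788 + (55 + 11*I*√326) = 1843 + 11*I*√326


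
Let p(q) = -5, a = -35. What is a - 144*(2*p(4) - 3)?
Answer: 1837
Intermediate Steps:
a - 144*(2*p(4) - 3) = -35 - 144*(2*(-5) - 3) = -35 - 144*(-10 - 3) = -35 - 144*(-13) = -35 + 1872 = 1837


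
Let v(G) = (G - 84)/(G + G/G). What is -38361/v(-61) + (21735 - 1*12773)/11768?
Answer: -2708463539/170636 ≈ -15873.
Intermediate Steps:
v(G) = (-84 + G)/(1 + G) (v(G) = (-84 + G)/(G + 1) = (-84 + G)/(1 + G))
-38361/v(-61) + (21735 - 1*12773)/11768 = -38361*(1 - 61)/(-84 - 61) + (21735 - 1*12773)/11768 = -38361/(-145/(-60)) + (21735 - 12773)*(1/11768) = -38361/((-1/60*(-145))) + 8962*(1/11768) = -38361/29/12 + 4481/5884 = -38361*12/29 + 4481/5884 = -460332/29 + 4481/5884 = -2708463539/170636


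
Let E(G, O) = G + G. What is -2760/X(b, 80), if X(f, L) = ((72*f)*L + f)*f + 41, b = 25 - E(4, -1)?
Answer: -4/2413 ≈ -0.0016577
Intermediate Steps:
E(G, O) = 2*G
b = 17 (b = 25 - 2*4 = 25 - 1*8 = 25 - 8 = 17)
X(f, L) = 41 + f*(f + 72*L*f) (X(f, L) = (72*L*f + f)*f + 41 = (f + 72*L*f)*f + 41 = f*(f + 72*L*f) + 41 = 41 + f*(f + 72*L*f))
-2760/X(b, 80) = -2760/(41 + 17² + 72*80*17²) = -2760/(41 + 289 + 72*80*289) = -2760/(41 + 289 + 1664640) = -2760/1664970 = -2760*1/1664970 = -4/2413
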